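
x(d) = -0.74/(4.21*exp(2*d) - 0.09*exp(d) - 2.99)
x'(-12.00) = 0.00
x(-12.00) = 0.25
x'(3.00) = 0.00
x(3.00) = 0.00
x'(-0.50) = 1.01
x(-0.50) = 0.49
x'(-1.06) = 0.11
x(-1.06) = 0.29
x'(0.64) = 0.16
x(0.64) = -0.06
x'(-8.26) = -0.00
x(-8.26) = 0.25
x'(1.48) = 0.02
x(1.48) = -0.01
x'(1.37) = 0.03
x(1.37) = -0.01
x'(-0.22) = 32.17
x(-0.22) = 2.11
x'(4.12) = 0.00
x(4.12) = -0.00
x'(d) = -0.74*(-8.42*exp(2*d) + 0.09*exp(d))/(4.21*exp(2*d) - 0.09*exp(d) - 2.99)^2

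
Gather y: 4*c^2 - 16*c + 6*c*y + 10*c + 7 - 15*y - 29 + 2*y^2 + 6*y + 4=4*c^2 - 6*c + 2*y^2 + y*(6*c - 9) - 18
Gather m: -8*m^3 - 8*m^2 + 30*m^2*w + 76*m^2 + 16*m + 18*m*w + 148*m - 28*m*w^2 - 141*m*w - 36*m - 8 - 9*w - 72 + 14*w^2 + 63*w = -8*m^3 + m^2*(30*w + 68) + m*(-28*w^2 - 123*w + 128) + 14*w^2 + 54*w - 80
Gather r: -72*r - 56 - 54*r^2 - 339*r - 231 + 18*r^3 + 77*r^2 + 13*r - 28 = 18*r^3 + 23*r^2 - 398*r - 315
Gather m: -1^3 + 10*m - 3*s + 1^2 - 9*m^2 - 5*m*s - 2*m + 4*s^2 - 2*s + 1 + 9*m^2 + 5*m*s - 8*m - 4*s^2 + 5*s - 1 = 0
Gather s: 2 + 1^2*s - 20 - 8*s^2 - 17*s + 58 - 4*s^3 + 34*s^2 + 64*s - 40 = -4*s^3 + 26*s^2 + 48*s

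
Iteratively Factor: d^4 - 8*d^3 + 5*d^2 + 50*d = (d)*(d^3 - 8*d^2 + 5*d + 50) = d*(d + 2)*(d^2 - 10*d + 25) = d*(d - 5)*(d + 2)*(d - 5)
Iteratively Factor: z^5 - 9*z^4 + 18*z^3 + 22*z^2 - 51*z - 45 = (z - 3)*(z^4 - 6*z^3 + 22*z + 15) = (z - 3)^2*(z^3 - 3*z^2 - 9*z - 5) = (z - 3)^2*(z + 1)*(z^2 - 4*z - 5) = (z - 3)^2*(z + 1)^2*(z - 5)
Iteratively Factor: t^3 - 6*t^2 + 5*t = (t - 5)*(t^2 - t) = t*(t - 5)*(t - 1)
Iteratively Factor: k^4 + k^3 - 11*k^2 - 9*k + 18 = (k - 1)*(k^3 + 2*k^2 - 9*k - 18) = (k - 1)*(k + 3)*(k^2 - k - 6) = (k - 1)*(k + 2)*(k + 3)*(k - 3)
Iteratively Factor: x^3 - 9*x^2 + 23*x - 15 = (x - 1)*(x^2 - 8*x + 15) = (x - 5)*(x - 1)*(x - 3)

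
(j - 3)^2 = j^2 - 6*j + 9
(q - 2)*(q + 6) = q^2 + 4*q - 12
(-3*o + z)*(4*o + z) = -12*o^2 + o*z + z^2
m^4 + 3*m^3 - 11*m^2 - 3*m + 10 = (m - 2)*(m - 1)*(m + 1)*(m + 5)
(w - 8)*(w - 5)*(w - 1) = w^3 - 14*w^2 + 53*w - 40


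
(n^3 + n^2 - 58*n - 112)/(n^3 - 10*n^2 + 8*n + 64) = (n + 7)/(n - 4)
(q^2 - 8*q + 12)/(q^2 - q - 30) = (q - 2)/(q + 5)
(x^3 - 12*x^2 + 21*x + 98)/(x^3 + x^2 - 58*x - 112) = (x^2 - 14*x + 49)/(x^2 - x - 56)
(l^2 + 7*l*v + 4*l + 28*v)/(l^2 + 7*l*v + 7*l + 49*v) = (l + 4)/(l + 7)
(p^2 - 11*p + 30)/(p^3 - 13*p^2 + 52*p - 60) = 1/(p - 2)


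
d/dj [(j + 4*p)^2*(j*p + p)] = p*(j + 4*p)*(3*j + 4*p + 2)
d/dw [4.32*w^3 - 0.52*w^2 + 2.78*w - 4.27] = 12.96*w^2 - 1.04*w + 2.78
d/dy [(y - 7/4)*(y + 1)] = 2*y - 3/4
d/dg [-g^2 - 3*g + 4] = -2*g - 3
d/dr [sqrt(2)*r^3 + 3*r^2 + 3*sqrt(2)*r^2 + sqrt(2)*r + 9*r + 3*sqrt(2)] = 3*sqrt(2)*r^2 + 6*r + 6*sqrt(2)*r + sqrt(2) + 9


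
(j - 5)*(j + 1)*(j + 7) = j^3 + 3*j^2 - 33*j - 35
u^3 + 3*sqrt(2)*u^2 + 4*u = u*(u + sqrt(2))*(u + 2*sqrt(2))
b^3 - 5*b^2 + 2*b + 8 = (b - 4)*(b - 2)*(b + 1)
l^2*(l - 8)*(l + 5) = l^4 - 3*l^3 - 40*l^2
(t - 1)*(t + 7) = t^2 + 6*t - 7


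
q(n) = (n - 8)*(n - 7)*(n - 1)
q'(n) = (n - 8)*(n - 7) + (n - 8)*(n - 1) + (n - 7)*(n - 1) = 3*n^2 - 32*n + 71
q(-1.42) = -191.95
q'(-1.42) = 122.49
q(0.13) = -47.04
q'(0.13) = 66.89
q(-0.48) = -93.88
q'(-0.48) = 87.05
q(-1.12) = -157.00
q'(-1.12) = 110.60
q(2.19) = 33.26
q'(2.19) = 15.31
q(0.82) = -7.99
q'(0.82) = 46.78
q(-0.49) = -94.75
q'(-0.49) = 87.40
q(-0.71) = -114.83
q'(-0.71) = 95.23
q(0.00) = -56.00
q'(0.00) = 71.00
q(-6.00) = -1274.00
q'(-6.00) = 371.00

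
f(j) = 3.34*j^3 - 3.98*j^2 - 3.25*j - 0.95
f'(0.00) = -3.25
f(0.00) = -0.95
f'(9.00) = 736.73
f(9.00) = 2082.28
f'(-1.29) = 23.69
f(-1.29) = -10.55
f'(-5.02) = 289.22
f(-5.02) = -507.46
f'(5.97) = 306.35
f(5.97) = 548.47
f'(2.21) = 28.10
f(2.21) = 8.48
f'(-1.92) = 48.97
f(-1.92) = -33.02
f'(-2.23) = 64.33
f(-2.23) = -50.53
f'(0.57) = -4.53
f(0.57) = -3.48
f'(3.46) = 89.16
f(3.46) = 78.51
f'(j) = 10.02*j^2 - 7.96*j - 3.25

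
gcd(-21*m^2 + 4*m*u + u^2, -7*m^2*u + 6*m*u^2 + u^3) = 7*m + u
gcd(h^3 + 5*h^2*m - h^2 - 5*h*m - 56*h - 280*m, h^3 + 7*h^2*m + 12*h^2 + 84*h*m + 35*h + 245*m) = h + 7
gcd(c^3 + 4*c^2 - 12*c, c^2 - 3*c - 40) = 1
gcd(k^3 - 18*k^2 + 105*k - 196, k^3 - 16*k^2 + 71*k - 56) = k - 7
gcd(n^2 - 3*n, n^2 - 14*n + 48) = 1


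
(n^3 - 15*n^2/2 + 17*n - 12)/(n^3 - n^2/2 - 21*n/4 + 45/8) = 4*(n^2 - 6*n + 8)/(4*n^2 + 4*n - 15)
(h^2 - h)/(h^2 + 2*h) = (h - 1)/(h + 2)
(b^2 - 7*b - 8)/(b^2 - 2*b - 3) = (b - 8)/(b - 3)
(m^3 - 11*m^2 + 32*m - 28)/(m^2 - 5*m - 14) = (m^2 - 4*m + 4)/(m + 2)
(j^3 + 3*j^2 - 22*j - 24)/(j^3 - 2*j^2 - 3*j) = (j^2 + 2*j - 24)/(j*(j - 3))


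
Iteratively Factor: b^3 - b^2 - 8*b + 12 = (b + 3)*(b^2 - 4*b + 4) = (b - 2)*(b + 3)*(b - 2)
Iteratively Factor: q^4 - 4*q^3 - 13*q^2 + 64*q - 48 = (q - 4)*(q^3 - 13*q + 12) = (q - 4)*(q - 1)*(q^2 + q - 12) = (q - 4)*(q - 3)*(q - 1)*(q + 4)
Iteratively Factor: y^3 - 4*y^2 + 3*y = (y - 3)*(y^2 - y) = (y - 3)*(y - 1)*(y)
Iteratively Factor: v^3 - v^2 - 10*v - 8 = (v + 2)*(v^2 - 3*v - 4) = (v + 1)*(v + 2)*(v - 4)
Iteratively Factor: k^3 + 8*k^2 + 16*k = (k + 4)*(k^2 + 4*k) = (k + 4)^2*(k)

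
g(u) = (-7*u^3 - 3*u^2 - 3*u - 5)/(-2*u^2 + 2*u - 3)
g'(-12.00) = 3.49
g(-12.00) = -37.13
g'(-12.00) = 3.49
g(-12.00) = -37.13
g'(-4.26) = 3.38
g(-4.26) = -10.34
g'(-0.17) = 1.82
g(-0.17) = 1.34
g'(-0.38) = 1.77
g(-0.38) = 0.97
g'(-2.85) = 3.23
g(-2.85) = -5.66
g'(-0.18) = 1.81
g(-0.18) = 1.32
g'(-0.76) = 2.08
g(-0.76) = 0.24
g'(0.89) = 5.93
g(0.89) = 5.34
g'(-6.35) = 3.45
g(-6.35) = -17.49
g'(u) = (4*u - 2)*(-7*u^3 - 3*u^2 - 3*u - 5)/(-2*u^2 + 2*u - 3)^2 + (-21*u^2 - 6*u - 3)/(-2*u^2 + 2*u - 3) = (14*u^4 - 28*u^3 + 51*u^2 - 2*u + 19)/(4*u^4 - 8*u^3 + 16*u^2 - 12*u + 9)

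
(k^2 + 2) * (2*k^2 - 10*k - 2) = 2*k^4 - 10*k^3 + 2*k^2 - 20*k - 4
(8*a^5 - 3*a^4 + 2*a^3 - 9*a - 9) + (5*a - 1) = 8*a^5 - 3*a^4 + 2*a^3 - 4*a - 10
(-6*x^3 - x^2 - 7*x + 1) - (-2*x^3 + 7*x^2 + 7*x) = -4*x^3 - 8*x^2 - 14*x + 1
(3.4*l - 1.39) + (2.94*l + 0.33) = 6.34*l - 1.06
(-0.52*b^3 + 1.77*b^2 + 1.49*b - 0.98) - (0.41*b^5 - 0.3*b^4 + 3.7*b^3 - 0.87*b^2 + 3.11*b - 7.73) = -0.41*b^5 + 0.3*b^4 - 4.22*b^3 + 2.64*b^2 - 1.62*b + 6.75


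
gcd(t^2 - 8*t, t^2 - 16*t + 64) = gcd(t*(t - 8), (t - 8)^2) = t - 8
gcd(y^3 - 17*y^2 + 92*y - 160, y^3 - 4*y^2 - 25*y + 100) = y^2 - 9*y + 20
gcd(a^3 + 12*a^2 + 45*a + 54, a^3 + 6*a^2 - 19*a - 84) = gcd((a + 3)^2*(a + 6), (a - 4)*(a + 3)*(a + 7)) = a + 3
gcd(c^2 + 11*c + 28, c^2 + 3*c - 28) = c + 7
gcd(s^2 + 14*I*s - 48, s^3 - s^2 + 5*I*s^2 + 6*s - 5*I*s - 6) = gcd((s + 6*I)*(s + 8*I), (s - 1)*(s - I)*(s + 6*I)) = s + 6*I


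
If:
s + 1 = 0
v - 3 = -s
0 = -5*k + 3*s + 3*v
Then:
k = 9/5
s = -1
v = 4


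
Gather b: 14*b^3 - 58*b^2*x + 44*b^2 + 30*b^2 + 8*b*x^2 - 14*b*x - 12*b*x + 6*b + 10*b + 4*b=14*b^3 + b^2*(74 - 58*x) + b*(8*x^2 - 26*x + 20)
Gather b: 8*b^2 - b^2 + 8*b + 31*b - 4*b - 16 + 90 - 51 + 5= 7*b^2 + 35*b + 28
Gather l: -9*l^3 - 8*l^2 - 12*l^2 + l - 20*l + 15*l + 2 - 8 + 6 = -9*l^3 - 20*l^2 - 4*l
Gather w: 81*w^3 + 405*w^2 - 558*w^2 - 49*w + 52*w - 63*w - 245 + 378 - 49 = 81*w^3 - 153*w^2 - 60*w + 84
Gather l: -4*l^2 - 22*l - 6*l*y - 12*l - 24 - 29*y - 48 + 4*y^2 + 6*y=-4*l^2 + l*(-6*y - 34) + 4*y^2 - 23*y - 72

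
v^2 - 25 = (v - 5)*(v + 5)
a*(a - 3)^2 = a^3 - 6*a^2 + 9*a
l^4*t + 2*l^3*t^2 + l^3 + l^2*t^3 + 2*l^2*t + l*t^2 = l*(l + t)^2*(l*t + 1)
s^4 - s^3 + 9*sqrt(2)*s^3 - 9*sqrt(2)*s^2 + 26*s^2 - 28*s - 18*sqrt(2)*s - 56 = (s - 2)*(s + 1)*(s + 2*sqrt(2))*(s + 7*sqrt(2))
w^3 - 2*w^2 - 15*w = w*(w - 5)*(w + 3)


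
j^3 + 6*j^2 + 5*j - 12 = (j - 1)*(j + 3)*(j + 4)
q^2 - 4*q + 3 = (q - 3)*(q - 1)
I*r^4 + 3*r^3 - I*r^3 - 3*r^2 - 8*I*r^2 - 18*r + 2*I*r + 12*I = (r - 3)*(r + 2)*(r - 2*I)*(I*r + 1)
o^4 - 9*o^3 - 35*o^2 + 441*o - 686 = (o - 7)^2*(o - 2)*(o + 7)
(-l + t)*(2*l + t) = -2*l^2 + l*t + t^2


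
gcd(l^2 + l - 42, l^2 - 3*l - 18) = l - 6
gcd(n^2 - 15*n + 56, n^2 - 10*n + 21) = n - 7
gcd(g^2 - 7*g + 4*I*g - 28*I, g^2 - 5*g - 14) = g - 7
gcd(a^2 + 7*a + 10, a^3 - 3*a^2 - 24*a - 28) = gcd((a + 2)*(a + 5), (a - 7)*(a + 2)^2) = a + 2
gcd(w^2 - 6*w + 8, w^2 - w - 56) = 1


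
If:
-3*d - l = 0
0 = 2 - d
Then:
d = 2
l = -6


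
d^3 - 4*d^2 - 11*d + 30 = (d - 5)*(d - 2)*(d + 3)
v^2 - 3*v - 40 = (v - 8)*(v + 5)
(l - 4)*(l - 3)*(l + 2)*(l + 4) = l^4 - l^3 - 22*l^2 + 16*l + 96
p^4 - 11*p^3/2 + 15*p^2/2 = p^2*(p - 3)*(p - 5/2)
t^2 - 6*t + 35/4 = (t - 7/2)*(t - 5/2)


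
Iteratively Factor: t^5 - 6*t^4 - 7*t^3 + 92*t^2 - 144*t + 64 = (t - 4)*(t^4 - 2*t^3 - 15*t^2 + 32*t - 16) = (t - 4)*(t + 4)*(t^3 - 6*t^2 + 9*t - 4) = (t - 4)*(t - 1)*(t + 4)*(t^2 - 5*t + 4) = (t - 4)^2*(t - 1)*(t + 4)*(t - 1)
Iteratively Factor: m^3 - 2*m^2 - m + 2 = (m - 2)*(m^2 - 1) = (m - 2)*(m - 1)*(m + 1)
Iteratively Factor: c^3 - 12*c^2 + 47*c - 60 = (c - 4)*(c^2 - 8*c + 15) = (c - 4)*(c - 3)*(c - 5)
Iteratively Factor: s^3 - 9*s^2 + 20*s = (s - 4)*(s^2 - 5*s) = s*(s - 4)*(s - 5)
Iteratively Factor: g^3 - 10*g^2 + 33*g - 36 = (g - 3)*(g^2 - 7*g + 12) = (g - 3)^2*(g - 4)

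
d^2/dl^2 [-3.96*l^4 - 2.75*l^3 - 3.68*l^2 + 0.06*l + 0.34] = -47.52*l^2 - 16.5*l - 7.36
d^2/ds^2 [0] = 0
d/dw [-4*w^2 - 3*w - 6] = -8*w - 3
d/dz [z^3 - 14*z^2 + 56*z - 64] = 3*z^2 - 28*z + 56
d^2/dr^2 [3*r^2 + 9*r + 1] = 6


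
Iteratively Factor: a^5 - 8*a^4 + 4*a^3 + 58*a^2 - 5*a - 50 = (a + 1)*(a^4 - 9*a^3 + 13*a^2 + 45*a - 50) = (a - 5)*(a + 1)*(a^3 - 4*a^2 - 7*a + 10) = (a - 5)*(a + 1)*(a + 2)*(a^2 - 6*a + 5) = (a - 5)*(a - 1)*(a + 1)*(a + 2)*(a - 5)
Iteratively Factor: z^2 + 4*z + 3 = (z + 1)*(z + 3)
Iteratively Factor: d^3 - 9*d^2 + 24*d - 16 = (d - 4)*(d^2 - 5*d + 4) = (d - 4)*(d - 1)*(d - 4)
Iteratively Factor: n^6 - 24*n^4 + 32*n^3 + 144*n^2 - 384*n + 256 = (n - 2)*(n^5 + 2*n^4 - 20*n^3 - 8*n^2 + 128*n - 128) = (n - 2)*(n + 4)*(n^4 - 2*n^3 - 12*n^2 + 40*n - 32) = (n - 2)^2*(n + 4)*(n^3 - 12*n + 16) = (n - 2)^3*(n + 4)*(n^2 + 2*n - 8) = (n - 2)^4*(n + 4)*(n + 4)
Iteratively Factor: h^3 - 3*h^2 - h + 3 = (h - 1)*(h^2 - 2*h - 3) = (h - 3)*(h - 1)*(h + 1)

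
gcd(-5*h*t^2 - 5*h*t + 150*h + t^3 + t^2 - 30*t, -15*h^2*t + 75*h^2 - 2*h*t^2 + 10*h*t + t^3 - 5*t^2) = -5*h*t + 25*h + t^2 - 5*t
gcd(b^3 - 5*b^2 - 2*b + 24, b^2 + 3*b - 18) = b - 3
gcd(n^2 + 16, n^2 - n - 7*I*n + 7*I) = 1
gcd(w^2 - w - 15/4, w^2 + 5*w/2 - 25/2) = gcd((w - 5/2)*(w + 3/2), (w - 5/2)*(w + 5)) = w - 5/2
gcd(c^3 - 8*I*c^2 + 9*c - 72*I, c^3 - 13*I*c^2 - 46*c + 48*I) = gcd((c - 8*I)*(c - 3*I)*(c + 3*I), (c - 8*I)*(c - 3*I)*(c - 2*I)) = c^2 - 11*I*c - 24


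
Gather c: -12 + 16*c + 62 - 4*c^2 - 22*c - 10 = -4*c^2 - 6*c + 40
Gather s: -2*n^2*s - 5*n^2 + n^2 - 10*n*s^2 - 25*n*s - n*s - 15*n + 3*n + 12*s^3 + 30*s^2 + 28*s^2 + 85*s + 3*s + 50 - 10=-4*n^2 - 12*n + 12*s^3 + s^2*(58 - 10*n) + s*(-2*n^2 - 26*n + 88) + 40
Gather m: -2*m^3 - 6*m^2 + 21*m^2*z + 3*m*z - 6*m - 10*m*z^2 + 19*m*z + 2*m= -2*m^3 + m^2*(21*z - 6) + m*(-10*z^2 + 22*z - 4)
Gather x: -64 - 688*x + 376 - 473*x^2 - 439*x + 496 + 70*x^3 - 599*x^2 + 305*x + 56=70*x^3 - 1072*x^2 - 822*x + 864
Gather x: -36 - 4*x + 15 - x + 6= -5*x - 15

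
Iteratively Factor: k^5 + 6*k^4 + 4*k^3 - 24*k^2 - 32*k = (k - 2)*(k^4 + 8*k^3 + 20*k^2 + 16*k) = k*(k - 2)*(k^3 + 8*k^2 + 20*k + 16) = k*(k - 2)*(k + 2)*(k^2 + 6*k + 8) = k*(k - 2)*(k + 2)*(k + 4)*(k + 2)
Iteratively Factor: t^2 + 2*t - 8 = (t - 2)*(t + 4)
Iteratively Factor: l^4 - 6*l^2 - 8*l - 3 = (l + 1)*(l^3 - l^2 - 5*l - 3) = (l - 3)*(l + 1)*(l^2 + 2*l + 1) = (l - 3)*(l + 1)^2*(l + 1)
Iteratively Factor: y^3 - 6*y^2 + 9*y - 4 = (y - 1)*(y^2 - 5*y + 4) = (y - 1)^2*(y - 4)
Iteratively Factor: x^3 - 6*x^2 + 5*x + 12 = (x + 1)*(x^2 - 7*x + 12) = (x - 4)*(x + 1)*(x - 3)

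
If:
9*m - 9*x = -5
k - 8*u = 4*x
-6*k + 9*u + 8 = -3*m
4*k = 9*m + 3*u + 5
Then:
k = 95/84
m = -1/112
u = -19/144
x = 551/1008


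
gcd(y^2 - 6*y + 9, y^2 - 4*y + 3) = y - 3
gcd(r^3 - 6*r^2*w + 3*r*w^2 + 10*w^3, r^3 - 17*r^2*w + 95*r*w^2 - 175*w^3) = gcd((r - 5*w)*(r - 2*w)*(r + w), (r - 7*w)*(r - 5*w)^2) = r - 5*w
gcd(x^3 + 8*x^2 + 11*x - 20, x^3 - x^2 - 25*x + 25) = x^2 + 4*x - 5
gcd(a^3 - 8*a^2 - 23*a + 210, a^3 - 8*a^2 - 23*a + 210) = a^3 - 8*a^2 - 23*a + 210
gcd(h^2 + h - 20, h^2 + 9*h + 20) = h + 5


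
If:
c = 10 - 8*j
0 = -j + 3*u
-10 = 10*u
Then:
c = 34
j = -3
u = -1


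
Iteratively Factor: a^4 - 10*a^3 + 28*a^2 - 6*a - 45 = (a - 3)*(a^3 - 7*a^2 + 7*a + 15) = (a - 5)*(a - 3)*(a^2 - 2*a - 3) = (a - 5)*(a - 3)^2*(a + 1)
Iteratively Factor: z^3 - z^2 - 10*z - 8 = (z - 4)*(z^2 + 3*z + 2) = (z - 4)*(z + 2)*(z + 1)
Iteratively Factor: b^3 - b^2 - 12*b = (b - 4)*(b^2 + 3*b) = (b - 4)*(b + 3)*(b)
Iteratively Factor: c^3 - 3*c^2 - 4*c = (c - 4)*(c^2 + c) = c*(c - 4)*(c + 1)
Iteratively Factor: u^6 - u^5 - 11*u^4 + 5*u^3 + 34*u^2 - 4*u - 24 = (u - 3)*(u^5 + 2*u^4 - 5*u^3 - 10*u^2 + 4*u + 8) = (u - 3)*(u + 1)*(u^4 + u^3 - 6*u^2 - 4*u + 8) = (u - 3)*(u - 1)*(u + 1)*(u^3 + 2*u^2 - 4*u - 8) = (u - 3)*(u - 1)*(u + 1)*(u + 2)*(u^2 - 4) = (u - 3)*(u - 1)*(u + 1)*(u + 2)^2*(u - 2)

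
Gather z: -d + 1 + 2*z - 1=-d + 2*z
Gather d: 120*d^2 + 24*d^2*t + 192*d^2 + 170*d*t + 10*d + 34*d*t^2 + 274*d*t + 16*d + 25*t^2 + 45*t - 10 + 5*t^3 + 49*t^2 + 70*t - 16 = d^2*(24*t + 312) + d*(34*t^2 + 444*t + 26) + 5*t^3 + 74*t^2 + 115*t - 26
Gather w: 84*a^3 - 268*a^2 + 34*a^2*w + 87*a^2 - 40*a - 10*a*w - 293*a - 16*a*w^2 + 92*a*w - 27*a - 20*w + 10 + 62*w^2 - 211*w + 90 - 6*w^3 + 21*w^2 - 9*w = 84*a^3 - 181*a^2 - 360*a - 6*w^3 + w^2*(83 - 16*a) + w*(34*a^2 + 82*a - 240) + 100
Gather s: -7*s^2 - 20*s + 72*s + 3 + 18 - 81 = -7*s^2 + 52*s - 60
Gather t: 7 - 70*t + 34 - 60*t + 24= 65 - 130*t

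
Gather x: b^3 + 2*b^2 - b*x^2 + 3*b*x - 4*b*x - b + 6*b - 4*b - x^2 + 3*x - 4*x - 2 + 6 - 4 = b^3 + 2*b^2 + b + x^2*(-b - 1) + x*(-b - 1)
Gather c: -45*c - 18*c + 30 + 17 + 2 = 49 - 63*c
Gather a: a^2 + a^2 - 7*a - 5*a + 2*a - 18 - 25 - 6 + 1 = 2*a^2 - 10*a - 48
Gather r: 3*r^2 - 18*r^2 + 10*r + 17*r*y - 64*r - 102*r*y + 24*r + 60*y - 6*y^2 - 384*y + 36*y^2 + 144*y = -15*r^2 + r*(-85*y - 30) + 30*y^2 - 180*y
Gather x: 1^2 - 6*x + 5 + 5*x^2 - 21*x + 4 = 5*x^2 - 27*x + 10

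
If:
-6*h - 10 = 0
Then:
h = -5/3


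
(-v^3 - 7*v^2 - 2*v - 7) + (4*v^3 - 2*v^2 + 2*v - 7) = 3*v^3 - 9*v^2 - 14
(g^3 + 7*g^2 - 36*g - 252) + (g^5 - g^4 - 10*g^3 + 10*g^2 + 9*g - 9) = g^5 - g^4 - 9*g^3 + 17*g^2 - 27*g - 261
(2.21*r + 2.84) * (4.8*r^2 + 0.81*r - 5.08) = 10.608*r^3 + 15.4221*r^2 - 8.9264*r - 14.4272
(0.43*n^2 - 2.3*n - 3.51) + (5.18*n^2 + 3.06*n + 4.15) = 5.61*n^2 + 0.76*n + 0.640000000000001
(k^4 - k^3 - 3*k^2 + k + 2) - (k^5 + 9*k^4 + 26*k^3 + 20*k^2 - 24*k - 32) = -k^5 - 8*k^4 - 27*k^3 - 23*k^2 + 25*k + 34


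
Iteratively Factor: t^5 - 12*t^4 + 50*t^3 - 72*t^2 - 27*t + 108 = (t - 3)*(t^4 - 9*t^3 + 23*t^2 - 3*t - 36) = (t - 3)^2*(t^3 - 6*t^2 + 5*t + 12) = (t - 3)^2*(t + 1)*(t^2 - 7*t + 12) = (t - 3)^3*(t + 1)*(t - 4)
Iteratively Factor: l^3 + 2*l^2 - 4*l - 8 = (l + 2)*(l^2 - 4) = (l + 2)^2*(l - 2)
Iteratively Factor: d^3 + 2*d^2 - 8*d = (d)*(d^2 + 2*d - 8) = d*(d + 4)*(d - 2)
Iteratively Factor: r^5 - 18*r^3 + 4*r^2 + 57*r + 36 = (r + 1)*(r^4 - r^3 - 17*r^2 + 21*r + 36) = (r + 1)*(r + 4)*(r^3 - 5*r^2 + 3*r + 9) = (r + 1)^2*(r + 4)*(r^2 - 6*r + 9) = (r - 3)*(r + 1)^2*(r + 4)*(r - 3)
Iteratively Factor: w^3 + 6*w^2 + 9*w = (w)*(w^2 + 6*w + 9) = w*(w + 3)*(w + 3)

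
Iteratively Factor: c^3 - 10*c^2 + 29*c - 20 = (c - 1)*(c^2 - 9*c + 20) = (c - 5)*(c - 1)*(c - 4)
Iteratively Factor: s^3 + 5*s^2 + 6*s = (s)*(s^2 + 5*s + 6) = s*(s + 2)*(s + 3)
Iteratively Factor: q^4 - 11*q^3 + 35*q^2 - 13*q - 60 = (q - 3)*(q^3 - 8*q^2 + 11*q + 20) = (q - 3)*(q + 1)*(q^2 - 9*q + 20) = (q - 5)*(q - 3)*(q + 1)*(q - 4)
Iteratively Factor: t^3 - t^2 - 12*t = (t - 4)*(t^2 + 3*t) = (t - 4)*(t + 3)*(t)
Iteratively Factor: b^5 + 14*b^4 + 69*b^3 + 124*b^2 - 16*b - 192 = (b + 3)*(b^4 + 11*b^3 + 36*b^2 + 16*b - 64) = (b + 3)*(b + 4)*(b^3 + 7*b^2 + 8*b - 16) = (b + 3)*(b + 4)^2*(b^2 + 3*b - 4) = (b + 3)*(b + 4)^3*(b - 1)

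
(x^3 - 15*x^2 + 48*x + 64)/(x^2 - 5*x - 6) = (x^2 - 16*x + 64)/(x - 6)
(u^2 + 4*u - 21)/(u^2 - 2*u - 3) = (u + 7)/(u + 1)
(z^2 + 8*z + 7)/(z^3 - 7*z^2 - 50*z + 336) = (z + 1)/(z^2 - 14*z + 48)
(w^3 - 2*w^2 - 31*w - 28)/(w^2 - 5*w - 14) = (w^2 + 5*w + 4)/(w + 2)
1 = 1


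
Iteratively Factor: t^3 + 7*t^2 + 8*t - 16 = (t + 4)*(t^2 + 3*t - 4) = (t - 1)*(t + 4)*(t + 4)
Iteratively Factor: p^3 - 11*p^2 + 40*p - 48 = (p - 3)*(p^2 - 8*p + 16) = (p - 4)*(p - 3)*(p - 4)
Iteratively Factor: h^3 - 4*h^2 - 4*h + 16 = (h - 2)*(h^2 - 2*h - 8) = (h - 2)*(h + 2)*(h - 4)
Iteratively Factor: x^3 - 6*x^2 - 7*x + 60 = (x - 4)*(x^2 - 2*x - 15) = (x - 4)*(x + 3)*(x - 5)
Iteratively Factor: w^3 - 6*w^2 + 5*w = (w - 5)*(w^2 - w) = (w - 5)*(w - 1)*(w)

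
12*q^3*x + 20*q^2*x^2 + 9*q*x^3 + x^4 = x*(q + x)*(2*q + x)*(6*q + x)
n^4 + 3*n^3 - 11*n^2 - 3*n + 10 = (n - 2)*(n - 1)*(n + 1)*(n + 5)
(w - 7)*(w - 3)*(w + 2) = w^3 - 8*w^2 + w + 42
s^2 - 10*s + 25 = (s - 5)^2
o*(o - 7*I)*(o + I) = o^3 - 6*I*o^2 + 7*o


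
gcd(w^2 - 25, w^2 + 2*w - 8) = 1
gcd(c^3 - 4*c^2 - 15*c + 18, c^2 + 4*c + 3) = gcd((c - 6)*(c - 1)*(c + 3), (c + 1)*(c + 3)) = c + 3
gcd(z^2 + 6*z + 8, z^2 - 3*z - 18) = 1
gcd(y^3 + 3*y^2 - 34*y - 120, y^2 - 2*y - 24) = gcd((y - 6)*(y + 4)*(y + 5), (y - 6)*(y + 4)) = y^2 - 2*y - 24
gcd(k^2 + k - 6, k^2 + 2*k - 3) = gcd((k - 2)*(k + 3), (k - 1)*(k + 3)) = k + 3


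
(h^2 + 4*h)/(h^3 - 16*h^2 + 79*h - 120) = h*(h + 4)/(h^3 - 16*h^2 + 79*h - 120)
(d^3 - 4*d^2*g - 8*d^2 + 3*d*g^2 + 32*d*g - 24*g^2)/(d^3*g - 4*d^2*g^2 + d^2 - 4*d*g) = (d^3 - 4*d^2*g - 8*d^2 + 3*d*g^2 + 32*d*g - 24*g^2)/(d*(d^2*g - 4*d*g^2 + d - 4*g))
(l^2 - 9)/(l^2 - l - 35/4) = 4*(9 - l^2)/(-4*l^2 + 4*l + 35)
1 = 1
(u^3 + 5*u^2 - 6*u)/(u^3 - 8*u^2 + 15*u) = (u^2 + 5*u - 6)/(u^2 - 8*u + 15)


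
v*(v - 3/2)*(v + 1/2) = v^3 - v^2 - 3*v/4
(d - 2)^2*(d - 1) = d^3 - 5*d^2 + 8*d - 4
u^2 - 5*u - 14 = (u - 7)*(u + 2)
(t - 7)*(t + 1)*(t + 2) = t^3 - 4*t^2 - 19*t - 14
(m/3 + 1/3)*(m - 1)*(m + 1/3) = m^3/3 + m^2/9 - m/3 - 1/9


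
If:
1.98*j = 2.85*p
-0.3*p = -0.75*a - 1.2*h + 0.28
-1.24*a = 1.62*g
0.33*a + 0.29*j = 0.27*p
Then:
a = -0.44674012855831*p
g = 0.341949234205126*p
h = 0.529212580348944*p + 0.233333333333333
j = 1.43939393939394*p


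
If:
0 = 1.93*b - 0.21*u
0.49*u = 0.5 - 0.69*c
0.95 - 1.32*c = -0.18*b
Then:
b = 0.00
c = 0.72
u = 0.01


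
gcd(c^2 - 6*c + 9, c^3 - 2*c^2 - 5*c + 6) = c - 3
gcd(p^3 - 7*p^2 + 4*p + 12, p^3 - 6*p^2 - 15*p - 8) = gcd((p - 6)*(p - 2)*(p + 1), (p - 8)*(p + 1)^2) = p + 1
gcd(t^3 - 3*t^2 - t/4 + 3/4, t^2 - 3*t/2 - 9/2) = t - 3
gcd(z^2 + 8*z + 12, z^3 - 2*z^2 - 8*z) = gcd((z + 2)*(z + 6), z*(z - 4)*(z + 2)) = z + 2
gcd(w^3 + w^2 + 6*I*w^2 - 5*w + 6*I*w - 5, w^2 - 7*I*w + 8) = w + I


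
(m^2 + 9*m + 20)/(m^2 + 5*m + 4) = (m + 5)/(m + 1)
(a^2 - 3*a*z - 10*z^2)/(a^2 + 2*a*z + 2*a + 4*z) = (a - 5*z)/(a + 2)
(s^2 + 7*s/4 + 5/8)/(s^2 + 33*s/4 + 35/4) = (s + 1/2)/(s + 7)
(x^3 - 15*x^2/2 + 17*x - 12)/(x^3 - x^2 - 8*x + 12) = (x^2 - 11*x/2 + 6)/(x^2 + x - 6)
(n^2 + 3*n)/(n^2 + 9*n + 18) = n/(n + 6)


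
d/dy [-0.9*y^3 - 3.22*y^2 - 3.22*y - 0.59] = -2.7*y^2 - 6.44*y - 3.22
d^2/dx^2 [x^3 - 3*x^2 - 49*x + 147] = 6*x - 6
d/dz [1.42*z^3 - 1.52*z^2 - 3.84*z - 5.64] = 4.26*z^2 - 3.04*z - 3.84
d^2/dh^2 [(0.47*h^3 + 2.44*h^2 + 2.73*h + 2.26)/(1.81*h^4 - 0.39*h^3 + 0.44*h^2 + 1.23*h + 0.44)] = (3.079534*h^9 + 47.962104*h^8 + 94.7448119999999*h^7 + 99.614074*h^6 - 105.140292*h^5 - 41.40165*h^4 - 21.425584*h^3 - 21.164388*h^2 + 7.040352*h + 3.953052)/(5.929741*h^12 - 3.833037*h^11 + 5.150355*h^10 + 10.165914*h^9 + 0.366929999999999*h^8 + 4.348593*h^7 + 9.337091*h^6 + 4.368699*h^5 + 2.03742*h^4 + 3.063123*h^3 + 2.25258*h^2 + 0.714384*h + 0.085184)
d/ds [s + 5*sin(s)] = 5*cos(s) + 1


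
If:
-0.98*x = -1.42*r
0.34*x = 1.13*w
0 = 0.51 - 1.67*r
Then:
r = 0.31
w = 0.13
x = 0.44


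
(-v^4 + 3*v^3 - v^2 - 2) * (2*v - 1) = -2*v^5 + 7*v^4 - 5*v^3 + v^2 - 4*v + 2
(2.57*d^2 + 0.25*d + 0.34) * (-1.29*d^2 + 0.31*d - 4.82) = -3.3153*d^4 + 0.4742*d^3 - 12.7485*d^2 - 1.0996*d - 1.6388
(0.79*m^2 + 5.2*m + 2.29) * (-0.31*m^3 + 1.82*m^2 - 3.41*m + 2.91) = -0.2449*m^5 - 0.1742*m^4 + 6.0602*m^3 - 11.2653*m^2 + 7.3231*m + 6.6639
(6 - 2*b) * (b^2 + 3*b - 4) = -2*b^3 + 26*b - 24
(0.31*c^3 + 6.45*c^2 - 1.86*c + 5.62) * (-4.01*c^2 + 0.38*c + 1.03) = -1.2431*c^5 - 25.7467*c^4 + 10.2289*c^3 - 16.5995*c^2 + 0.2198*c + 5.7886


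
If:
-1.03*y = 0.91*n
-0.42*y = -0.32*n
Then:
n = 0.00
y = 0.00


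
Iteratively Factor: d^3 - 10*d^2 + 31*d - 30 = (d - 3)*(d^2 - 7*d + 10) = (d - 3)*(d - 2)*(d - 5)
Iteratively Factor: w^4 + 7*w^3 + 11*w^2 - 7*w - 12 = (w + 4)*(w^3 + 3*w^2 - w - 3) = (w + 1)*(w + 4)*(w^2 + 2*w - 3) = (w + 1)*(w + 3)*(w + 4)*(w - 1)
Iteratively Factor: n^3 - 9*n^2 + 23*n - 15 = (n - 1)*(n^2 - 8*n + 15) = (n - 3)*(n - 1)*(n - 5)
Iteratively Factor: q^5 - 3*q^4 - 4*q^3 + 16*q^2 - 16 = (q - 2)*(q^4 - q^3 - 6*q^2 + 4*q + 8) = (q - 2)^2*(q^3 + q^2 - 4*q - 4) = (q - 2)^2*(q + 2)*(q^2 - q - 2) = (q - 2)^2*(q + 1)*(q + 2)*(q - 2)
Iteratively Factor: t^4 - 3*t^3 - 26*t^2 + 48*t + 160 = (t - 5)*(t^3 + 2*t^2 - 16*t - 32) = (t - 5)*(t - 4)*(t^2 + 6*t + 8) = (t - 5)*(t - 4)*(t + 2)*(t + 4)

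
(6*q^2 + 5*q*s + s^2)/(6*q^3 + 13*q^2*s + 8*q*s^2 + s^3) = (6*q^2 + 5*q*s + s^2)/(6*q^3 + 13*q^2*s + 8*q*s^2 + s^3)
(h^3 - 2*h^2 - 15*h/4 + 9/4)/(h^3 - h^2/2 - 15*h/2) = (4*h^2 + 4*h - 3)/(2*h*(2*h + 5))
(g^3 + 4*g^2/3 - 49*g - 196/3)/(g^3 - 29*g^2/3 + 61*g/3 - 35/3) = (3*g^2 + 25*g + 28)/(3*g^2 - 8*g + 5)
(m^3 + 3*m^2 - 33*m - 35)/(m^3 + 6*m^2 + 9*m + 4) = (m^2 + 2*m - 35)/(m^2 + 5*m + 4)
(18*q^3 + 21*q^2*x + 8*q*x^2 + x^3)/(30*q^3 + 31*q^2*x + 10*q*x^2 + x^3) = (3*q + x)/(5*q + x)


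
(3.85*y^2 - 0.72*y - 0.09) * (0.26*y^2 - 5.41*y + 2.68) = 1.001*y^4 - 21.0157*y^3 + 14.1898*y^2 - 1.4427*y - 0.2412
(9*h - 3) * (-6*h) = -54*h^2 + 18*h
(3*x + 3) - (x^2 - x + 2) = -x^2 + 4*x + 1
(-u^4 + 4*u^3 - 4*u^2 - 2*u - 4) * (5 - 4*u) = 4*u^5 - 21*u^4 + 36*u^3 - 12*u^2 + 6*u - 20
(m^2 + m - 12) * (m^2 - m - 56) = m^4 - 69*m^2 - 44*m + 672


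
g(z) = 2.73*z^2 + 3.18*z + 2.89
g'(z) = 5.46*z + 3.18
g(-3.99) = 33.66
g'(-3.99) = -18.61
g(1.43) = 13.02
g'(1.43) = 10.99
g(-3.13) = 19.68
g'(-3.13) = -13.91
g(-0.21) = 2.34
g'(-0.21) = 2.03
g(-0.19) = 2.38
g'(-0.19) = 2.14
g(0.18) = 3.55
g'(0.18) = 4.16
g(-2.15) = 8.67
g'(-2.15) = -8.56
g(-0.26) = 2.25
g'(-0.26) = 1.76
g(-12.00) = 357.85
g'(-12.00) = -62.34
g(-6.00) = 82.09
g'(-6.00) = -29.58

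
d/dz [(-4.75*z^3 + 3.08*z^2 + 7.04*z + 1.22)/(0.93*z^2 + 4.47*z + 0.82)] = (-4.4175*z^4 - 42.465*z^3 - 4.4646*z^2 + 2.782*z + 0.3194)/(0.8649*z^4 + 8.3142*z^3 + 21.5061*z^2 + 7.3308*z + 0.6724)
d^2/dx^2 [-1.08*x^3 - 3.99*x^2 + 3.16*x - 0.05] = -6.48*x - 7.98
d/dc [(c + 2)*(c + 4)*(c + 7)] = 3*c^2 + 26*c + 50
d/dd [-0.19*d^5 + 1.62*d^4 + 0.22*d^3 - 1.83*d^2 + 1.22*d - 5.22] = -0.95*d^4 + 6.48*d^3 + 0.66*d^2 - 3.66*d + 1.22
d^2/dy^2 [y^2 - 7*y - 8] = 2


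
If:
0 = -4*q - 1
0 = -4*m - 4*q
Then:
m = 1/4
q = -1/4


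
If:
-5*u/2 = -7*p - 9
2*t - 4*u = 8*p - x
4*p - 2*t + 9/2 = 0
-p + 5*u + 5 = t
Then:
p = -83/44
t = -67/44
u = -37/22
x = -413/22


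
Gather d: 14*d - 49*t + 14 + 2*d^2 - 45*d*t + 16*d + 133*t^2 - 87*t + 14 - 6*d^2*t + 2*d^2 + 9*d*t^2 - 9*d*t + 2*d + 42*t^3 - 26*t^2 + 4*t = d^2*(4 - 6*t) + d*(9*t^2 - 54*t + 32) + 42*t^3 + 107*t^2 - 132*t + 28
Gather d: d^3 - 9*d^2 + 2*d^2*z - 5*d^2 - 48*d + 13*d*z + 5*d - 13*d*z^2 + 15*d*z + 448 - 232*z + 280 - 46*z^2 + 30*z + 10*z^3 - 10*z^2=d^3 + d^2*(2*z - 14) + d*(-13*z^2 + 28*z - 43) + 10*z^3 - 56*z^2 - 202*z + 728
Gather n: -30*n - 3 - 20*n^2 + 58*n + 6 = -20*n^2 + 28*n + 3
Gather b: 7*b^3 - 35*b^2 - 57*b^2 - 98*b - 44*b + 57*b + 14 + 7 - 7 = 7*b^3 - 92*b^2 - 85*b + 14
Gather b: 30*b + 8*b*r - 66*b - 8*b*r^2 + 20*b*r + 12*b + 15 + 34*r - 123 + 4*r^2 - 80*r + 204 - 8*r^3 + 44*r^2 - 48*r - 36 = b*(-8*r^2 + 28*r - 24) - 8*r^3 + 48*r^2 - 94*r + 60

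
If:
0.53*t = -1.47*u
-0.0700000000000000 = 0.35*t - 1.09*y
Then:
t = 3.11428571428571*y - 0.2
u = 0.072108843537415 - 1.12283770651118*y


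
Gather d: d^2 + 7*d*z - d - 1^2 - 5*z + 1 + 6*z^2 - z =d^2 + d*(7*z - 1) + 6*z^2 - 6*z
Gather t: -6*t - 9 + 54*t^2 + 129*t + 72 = 54*t^2 + 123*t + 63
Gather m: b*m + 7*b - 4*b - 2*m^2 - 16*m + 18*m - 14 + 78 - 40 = 3*b - 2*m^2 + m*(b + 2) + 24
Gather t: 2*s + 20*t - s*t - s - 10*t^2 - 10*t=s - 10*t^2 + t*(10 - s)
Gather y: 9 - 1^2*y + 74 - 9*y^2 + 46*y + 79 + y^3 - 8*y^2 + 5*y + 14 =y^3 - 17*y^2 + 50*y + 176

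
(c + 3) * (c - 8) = c^2 - 5*c - 24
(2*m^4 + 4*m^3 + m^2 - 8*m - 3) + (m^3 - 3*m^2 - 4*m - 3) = 2*m^4 + 5*m^3 - 2*m^2 - 12*m - 6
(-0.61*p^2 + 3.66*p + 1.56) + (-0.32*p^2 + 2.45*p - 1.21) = -0.93*p^2 + 6.11*p + 0.35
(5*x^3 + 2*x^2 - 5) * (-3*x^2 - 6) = -15*x^5 - 6*x^4 - 30*x^3 + 3*x^2 + 30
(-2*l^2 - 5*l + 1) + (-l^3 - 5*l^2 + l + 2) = -l^3 - 7*l^2 - 4*l + 3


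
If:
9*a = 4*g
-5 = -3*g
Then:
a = 20/27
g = 5/3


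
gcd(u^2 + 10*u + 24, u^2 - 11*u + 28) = 1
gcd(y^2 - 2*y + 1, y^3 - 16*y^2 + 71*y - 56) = y - 1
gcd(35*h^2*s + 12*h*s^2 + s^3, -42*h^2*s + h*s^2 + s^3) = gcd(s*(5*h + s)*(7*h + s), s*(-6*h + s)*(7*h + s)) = 7*h*s + s^2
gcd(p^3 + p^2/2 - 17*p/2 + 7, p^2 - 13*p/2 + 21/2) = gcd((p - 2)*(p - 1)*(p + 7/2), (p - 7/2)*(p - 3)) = 1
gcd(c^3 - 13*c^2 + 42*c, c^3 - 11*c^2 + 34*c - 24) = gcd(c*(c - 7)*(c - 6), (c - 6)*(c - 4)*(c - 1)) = c - 6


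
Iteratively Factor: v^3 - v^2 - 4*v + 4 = (v - 1)*(v^2 - 4) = (v - 1)*(v + 2)*(v - 2)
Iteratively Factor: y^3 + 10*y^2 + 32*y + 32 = (y + 4)*(y^2 + 6*y + 8) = (y + 4)^2*(y + 2)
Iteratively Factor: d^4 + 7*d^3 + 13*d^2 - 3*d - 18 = (d - 1)*(d^3 + 8*d^2 + 21*d + 18) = (d - 1)*(d + 2)*(d^2 + 6*d + 9) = (d - 1)*(d + 2)*(d + 3)*(d + 3)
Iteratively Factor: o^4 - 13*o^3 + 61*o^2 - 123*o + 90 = (o - 2)*(o^3 - 11*o^2 + 39*o - 45) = (o - 3)*(o - 2)*(o^2 - 8*o + 15) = (o - 5)*(o - 3)*(o - 2)*(o - 3)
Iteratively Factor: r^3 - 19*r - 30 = (r - 5)*(r^2 + 5*r + 6) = (r - 5)*(r + 2)*(r + 3)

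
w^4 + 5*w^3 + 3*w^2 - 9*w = w*(w - 1)*(w + 3)^2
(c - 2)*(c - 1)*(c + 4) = c^3 + c^2 - 10*c + 8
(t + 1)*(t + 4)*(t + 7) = t^3 + 12*t^2 + 39*t + 28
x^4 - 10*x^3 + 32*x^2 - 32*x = x*(x - 4)^2*(x - 2)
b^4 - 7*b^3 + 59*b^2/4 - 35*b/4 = b*(b - 7/2)*(b - 5/2)*(b - 1)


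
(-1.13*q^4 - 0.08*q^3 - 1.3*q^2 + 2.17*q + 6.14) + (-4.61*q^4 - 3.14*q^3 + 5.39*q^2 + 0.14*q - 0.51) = -5.74*q^4 - 3.22*q^3 + 4.09*q^2 + 2.31*q + 5.63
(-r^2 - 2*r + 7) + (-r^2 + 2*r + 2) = 9 - 2*r^2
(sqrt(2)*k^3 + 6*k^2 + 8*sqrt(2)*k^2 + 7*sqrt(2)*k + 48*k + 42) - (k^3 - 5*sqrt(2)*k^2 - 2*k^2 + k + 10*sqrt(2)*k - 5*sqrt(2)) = -k^3 + sqrt(2)*k^3 + 8*k^2 + 13*sqrt(2)*k^2 - 3*sqrt(2)*k + 47*k + 5*sqrt(2) + 42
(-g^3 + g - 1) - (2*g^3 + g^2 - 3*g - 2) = -3*g^3 - g^2 + 4*g + 1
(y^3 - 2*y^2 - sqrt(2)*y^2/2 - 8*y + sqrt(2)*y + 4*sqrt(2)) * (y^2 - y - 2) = y^5 - 3*y^4 - sqrt(2)*y^4/2 - 8*y^3 + 3*sqrt(2)*y^3/2 + 4*sqrt(2)*y^2 + 12*y^2 - 6*sqrt(2)*y + 16*y - 8*sqrt(2)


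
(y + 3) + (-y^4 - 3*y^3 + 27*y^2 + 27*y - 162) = -y^4 - 3*y^3 + 27*y^2 + 28*y - 159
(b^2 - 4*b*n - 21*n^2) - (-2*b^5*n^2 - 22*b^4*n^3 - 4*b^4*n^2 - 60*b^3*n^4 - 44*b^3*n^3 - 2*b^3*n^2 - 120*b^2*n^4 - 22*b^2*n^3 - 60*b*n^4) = 2*b^5*n^2 + 22*b^4*n^3 + 4*b^4*n^2 + 60*b^3*n^4 + 44*b^3*n^3 + 2*b^3*n^2 + 120*b^2*n^4 + 22*b^2*n^3 + b^2 + 60*b*n^4 - 4*b*n - 21*n^2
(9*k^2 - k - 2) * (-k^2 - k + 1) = -9*k^4 - 8*k^3 + 12*k^2 + k - 2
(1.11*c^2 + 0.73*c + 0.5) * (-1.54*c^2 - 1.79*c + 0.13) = -1.7094*c^4 - 3.1111*c^3 - 1.9324*c^2 - 0.8001*c + 0.065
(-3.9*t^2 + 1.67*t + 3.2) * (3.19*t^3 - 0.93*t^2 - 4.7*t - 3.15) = -12.441*t^5 + 8.9543*t^4 + 26.9849*t^3 + 1.46*t^2 - 20.3005*t - 10.08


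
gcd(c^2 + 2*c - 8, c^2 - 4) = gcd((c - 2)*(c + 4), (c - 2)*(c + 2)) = c - 2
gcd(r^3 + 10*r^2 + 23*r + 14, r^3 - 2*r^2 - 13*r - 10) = r^2 + 3*r + 2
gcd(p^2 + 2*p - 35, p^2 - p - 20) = p - 5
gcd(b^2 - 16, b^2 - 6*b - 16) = 1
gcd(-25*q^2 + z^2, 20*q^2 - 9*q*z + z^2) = -5*q + z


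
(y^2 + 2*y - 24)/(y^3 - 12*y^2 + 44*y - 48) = (y + 6)/(y^2 - 8*y + 12)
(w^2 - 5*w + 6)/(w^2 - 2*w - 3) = (w - 2)/(w + 1)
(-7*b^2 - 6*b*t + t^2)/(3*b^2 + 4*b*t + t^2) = (-7*b + t)/(3*b + t)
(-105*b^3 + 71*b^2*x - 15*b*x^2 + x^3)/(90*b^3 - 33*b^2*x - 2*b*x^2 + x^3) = (-7*b + x)/(6*b + x)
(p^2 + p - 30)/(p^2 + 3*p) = (p^2 + p - 30)/(p*(p + 3))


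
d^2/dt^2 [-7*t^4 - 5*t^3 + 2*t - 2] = 6*t*(-14*t - 5)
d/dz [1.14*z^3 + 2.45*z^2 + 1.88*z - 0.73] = 3.42*z^2 + 4.9*z + 1.88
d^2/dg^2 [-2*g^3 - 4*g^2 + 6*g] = -12*g - 8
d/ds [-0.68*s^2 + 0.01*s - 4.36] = 0.01 - 1.36*s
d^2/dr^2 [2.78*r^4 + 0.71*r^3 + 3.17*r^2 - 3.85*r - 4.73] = 33.36*r^2 + 4.26*r + 6.34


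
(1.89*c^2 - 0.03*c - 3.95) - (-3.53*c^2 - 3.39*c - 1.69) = 5.42*c^2 + 3.36*c - 2.26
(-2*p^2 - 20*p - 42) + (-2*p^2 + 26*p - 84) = -4*p^2 + 6*p - 126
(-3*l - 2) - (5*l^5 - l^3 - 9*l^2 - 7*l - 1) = -5*l^5 + l^3 + 9*l^2 + 4*l - 1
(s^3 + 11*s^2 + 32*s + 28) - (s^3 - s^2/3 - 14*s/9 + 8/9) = 34*s^2/3 + 302*s/9 + 244/9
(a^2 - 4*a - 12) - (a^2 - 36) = 24 - 4*a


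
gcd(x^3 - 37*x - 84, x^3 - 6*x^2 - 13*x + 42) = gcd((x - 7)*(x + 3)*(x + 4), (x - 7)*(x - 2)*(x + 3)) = x^2 - 4*x - 21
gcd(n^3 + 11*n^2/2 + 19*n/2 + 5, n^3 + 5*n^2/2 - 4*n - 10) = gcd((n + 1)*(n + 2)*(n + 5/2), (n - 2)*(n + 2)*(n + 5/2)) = n^2 + 9*n/2 + 5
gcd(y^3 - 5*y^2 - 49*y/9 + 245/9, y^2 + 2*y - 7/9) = y + 7/3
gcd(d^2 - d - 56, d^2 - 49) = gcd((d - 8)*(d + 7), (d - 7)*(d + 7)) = d + 7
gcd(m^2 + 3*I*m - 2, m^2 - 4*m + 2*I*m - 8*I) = m + 2*I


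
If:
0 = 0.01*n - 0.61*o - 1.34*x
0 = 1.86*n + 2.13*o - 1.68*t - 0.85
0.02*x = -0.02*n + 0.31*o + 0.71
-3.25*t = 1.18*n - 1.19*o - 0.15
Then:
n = 1.68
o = -2.12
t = -1.34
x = 0.98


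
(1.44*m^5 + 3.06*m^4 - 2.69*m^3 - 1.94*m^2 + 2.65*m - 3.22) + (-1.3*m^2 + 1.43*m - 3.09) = 1.44*m^5 + 3.06*m^4 - 2.69*m^3 - 3.24*m^2 + 4.08*m - 6.31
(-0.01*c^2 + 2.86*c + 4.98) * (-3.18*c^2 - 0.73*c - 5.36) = 0.0318*c^4 - 9.0875*c^3 - 17.8706*c^2 - 18.965*c - 26.6928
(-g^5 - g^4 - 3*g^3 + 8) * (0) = 0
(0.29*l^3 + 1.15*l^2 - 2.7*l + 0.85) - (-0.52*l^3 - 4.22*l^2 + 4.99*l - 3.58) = 0.81*l^3 + 5.37*l^2 - 7.69*l + 4.43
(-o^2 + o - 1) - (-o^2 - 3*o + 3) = 4*o - 4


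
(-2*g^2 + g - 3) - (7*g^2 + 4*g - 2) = -9*g^2 - 3*g - 1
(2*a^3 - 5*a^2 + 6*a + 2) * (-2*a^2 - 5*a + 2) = -4*a^5 + 17*a^3 - 44*a^2 + 2*a + 4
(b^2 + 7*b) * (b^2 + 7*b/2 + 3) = b^4 + 21*b^3/2 + 55*b^2/2 + 21*b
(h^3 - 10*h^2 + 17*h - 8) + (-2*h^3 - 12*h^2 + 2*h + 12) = -h^3 - 22*h^2 + 19*h + 4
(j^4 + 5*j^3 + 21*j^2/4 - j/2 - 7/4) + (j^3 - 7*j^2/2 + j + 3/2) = j^4 + 6*j^3 + 7*j^2/4 + j/2 - 1/4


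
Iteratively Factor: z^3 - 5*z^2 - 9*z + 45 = (z - 5)*(z^2 - 9) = (z - 5)*(z + 3)*(z - 3)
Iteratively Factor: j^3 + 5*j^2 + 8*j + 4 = (j + 2)*(j^2 + 3*j + 2) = (j + 2)^2*(j + 1)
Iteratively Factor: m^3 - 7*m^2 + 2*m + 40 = (m - 4)*(m^2 - 3*m - 10) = (m - 4)*(m + 2)*(m - 5)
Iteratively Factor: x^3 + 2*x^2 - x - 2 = (x + 2)*(x^2 - 1) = (x + 1)*(x + 2)*(x - 1)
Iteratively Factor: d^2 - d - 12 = (d - 4)*(d + 3)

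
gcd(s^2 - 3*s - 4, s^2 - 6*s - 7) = s + 1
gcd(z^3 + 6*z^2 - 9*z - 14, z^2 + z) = z + 1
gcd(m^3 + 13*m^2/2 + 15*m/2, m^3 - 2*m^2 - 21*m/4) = m^2 + 3*m/2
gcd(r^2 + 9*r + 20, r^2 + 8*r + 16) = r + 4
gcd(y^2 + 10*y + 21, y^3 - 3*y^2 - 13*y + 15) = y + 3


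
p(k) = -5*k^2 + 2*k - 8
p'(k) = 2 - 10*k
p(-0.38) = -9.48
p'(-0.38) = 5.80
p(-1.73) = -26.42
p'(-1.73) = 19.30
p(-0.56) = -10.69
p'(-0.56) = 7.60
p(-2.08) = -33.79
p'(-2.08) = 22.80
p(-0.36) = -9.37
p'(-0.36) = 5.60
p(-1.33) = -19.50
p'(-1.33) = 15.30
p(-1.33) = -19.50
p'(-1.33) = 15.30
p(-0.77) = -12.50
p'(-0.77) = 9.70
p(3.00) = -47.00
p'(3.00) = -28.00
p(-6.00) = -200.00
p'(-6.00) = 62.00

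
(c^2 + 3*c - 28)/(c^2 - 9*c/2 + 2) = 2*(c + 7)/(2*c - 1)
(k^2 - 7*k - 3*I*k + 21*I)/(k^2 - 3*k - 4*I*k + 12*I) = (k^2 - 7*k - 3*I*k + 21*I)/(k^2 - 3*k - 4*I*k + 12*I)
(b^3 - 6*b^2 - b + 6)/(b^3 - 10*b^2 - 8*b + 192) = (b^2 - 1)/(b^2 - 4*b - 32)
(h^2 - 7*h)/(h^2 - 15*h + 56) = h/(h - 8)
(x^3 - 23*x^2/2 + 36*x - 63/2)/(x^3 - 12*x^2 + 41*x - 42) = (x - 3/2)/(x - 2)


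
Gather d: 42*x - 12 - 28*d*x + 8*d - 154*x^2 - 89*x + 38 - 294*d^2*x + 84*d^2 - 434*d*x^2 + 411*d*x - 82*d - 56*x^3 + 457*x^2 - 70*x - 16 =d^2*(84 - 294*x) + d*(-434*x^2 + 383*x - 74) - 56*x^3 + 303*x^2 - 117*x + 10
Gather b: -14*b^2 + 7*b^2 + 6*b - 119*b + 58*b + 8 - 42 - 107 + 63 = -7*b^2 - 55*b - 78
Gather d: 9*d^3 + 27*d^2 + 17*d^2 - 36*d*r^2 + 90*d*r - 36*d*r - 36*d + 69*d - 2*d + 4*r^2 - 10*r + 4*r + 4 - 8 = 9*d^3 + 44*d^2 + d*(-36*r^2 + 54*r + 31) + 4*r^2 - 6*r - 4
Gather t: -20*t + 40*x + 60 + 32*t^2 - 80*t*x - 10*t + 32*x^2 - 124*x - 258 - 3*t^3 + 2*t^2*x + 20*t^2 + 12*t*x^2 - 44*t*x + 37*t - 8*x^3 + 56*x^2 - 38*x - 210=-3*t^3 + t^2*(2*x + 52) + t*(12*x^2 - 124*x + 7) - 8*x^3 + 88*x^2 - 122*x - 408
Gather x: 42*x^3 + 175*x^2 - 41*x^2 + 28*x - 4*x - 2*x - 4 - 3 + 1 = 42*x^3 + 134*x^2 + 22*x - 6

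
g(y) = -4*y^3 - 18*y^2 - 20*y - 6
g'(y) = -12*y^2 - 36*y - 20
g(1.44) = -84.07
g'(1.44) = -96.72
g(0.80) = -35.57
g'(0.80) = -56.48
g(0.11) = -8.42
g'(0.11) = -24.11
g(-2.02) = -6.08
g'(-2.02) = 3.76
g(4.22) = -711.56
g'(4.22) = -385.62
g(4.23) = -715.42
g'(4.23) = -386.99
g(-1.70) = -4.37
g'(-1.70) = 6.52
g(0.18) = -10.21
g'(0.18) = -26.87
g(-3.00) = 0.00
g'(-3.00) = -20.00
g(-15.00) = 9744.00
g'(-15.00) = -2180.00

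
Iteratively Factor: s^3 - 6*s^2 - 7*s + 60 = (s - 5)*(s^2 - s - 12) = (s - 5)*(s - 4)*(s + 3)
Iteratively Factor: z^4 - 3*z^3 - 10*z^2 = (z - 5)*(z^3 + 2*z^2) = z*(z - 5)*(z^2 + 2*z) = z*(z - 5)*(z + 2)*(z)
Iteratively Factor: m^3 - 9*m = (m + 3)*(m^2 - 3*m) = m*(m + 3)*(m - 3)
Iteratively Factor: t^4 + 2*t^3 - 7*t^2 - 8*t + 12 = (t + 3)*(t^3 - t^2 - 4*t + 4) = (t + 2)*(t + 3)*(t^2 - 3*t + 2) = (t - 1)*(t + 2)*(t + 3)*(t - 2)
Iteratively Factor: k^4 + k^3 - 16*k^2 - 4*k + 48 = (k + 4)*(k^3 - 3*k^2 - 4*k + 12) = (k + 2)*(k + 4)*(k^2 - 5*k + 6) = (k - 2)*(k + 2)*(k + 4)*(k - 3)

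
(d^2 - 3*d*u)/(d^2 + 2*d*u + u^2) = d*(d - 3*u)/(d^2 + 2*d*u + u^2)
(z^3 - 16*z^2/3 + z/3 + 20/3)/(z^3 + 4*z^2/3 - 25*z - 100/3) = (3*z^2 - z - 4)/(3*z^2 + 19*z + 20)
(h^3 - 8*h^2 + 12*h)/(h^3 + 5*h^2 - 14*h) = (h - 6)/(h + 7)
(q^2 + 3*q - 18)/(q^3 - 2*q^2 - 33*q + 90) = 1/(q - 5)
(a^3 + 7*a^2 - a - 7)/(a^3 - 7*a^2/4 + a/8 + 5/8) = 8*(a^2 + 8*a + 7)/(8*a^2 - 6*a - 5)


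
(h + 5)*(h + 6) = h^2 + 11*h + 30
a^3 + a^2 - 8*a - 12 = (a - 3)*(a + 2)^2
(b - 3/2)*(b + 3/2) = b^2 - 9/4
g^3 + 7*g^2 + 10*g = g*(g + 2)*(g + 5)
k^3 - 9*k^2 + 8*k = k*(k - 8)*(k - 1)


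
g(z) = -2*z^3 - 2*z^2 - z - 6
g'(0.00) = -1.00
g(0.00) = -6.00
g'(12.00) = -913.00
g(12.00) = -3762.00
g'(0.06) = -1.26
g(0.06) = -6.07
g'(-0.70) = -1.14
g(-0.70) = -5.59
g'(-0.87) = -2.06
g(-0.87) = -5.33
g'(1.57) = -22.07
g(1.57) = -20.24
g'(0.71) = -6.86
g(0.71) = -8.43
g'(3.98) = -111.96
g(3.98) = -167.75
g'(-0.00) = -1.00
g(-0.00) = -6.00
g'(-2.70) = -33.94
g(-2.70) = 21.49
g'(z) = -6*z^2 - 4*z - 1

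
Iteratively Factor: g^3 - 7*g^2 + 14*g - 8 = (g - 4)*(g^2 - 3*g + 2) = (g - 4)*(g - 2)*(g - 1)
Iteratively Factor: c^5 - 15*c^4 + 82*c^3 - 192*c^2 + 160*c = (c - 2)*(c^4 - 13*c^3 + 56*c^2 - 80*c) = (c - 4)*(c - 2)*(c^3 - 9*c^2 + 20*c) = c*(c - 4)*(c - 2)*(c^2 - 9*c + 20) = c*(c - 4)^2*(c - 2)*(c - 5)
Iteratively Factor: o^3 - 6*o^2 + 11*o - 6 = (o - 3)*(o^2 - 3*o + 2) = (o - 3)*(o - 1)*(o - 2)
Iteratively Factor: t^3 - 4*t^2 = (t - 4)*(t^2) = t*(t - 4)*(t)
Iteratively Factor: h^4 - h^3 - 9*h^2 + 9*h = (h - 1)*(h^3 - 9*h) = (h - 3)*(h - 1)*(h^2 + 3*h) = h*(h - 3)*(h - 1)*(h + 3)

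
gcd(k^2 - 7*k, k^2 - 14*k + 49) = k - 7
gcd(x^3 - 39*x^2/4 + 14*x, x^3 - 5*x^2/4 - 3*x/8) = x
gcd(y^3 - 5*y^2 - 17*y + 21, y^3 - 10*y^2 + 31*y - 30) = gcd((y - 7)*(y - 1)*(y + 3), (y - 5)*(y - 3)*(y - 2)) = 1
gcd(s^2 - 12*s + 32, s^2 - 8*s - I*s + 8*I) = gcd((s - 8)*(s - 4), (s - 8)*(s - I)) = s - 8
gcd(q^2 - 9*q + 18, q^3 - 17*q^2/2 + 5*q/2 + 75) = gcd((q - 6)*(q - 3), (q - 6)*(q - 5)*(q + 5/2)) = q - 6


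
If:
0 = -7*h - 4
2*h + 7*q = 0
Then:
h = -4/7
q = 8/49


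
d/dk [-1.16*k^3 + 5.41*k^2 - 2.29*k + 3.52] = -3.48*k^2 + 10.82*k - 2.29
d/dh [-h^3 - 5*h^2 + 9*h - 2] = -3*h^2 - 10*h + 9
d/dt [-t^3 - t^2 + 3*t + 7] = -3*t^2 - 2*t + 3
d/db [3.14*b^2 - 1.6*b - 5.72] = 6.28*b - 1.6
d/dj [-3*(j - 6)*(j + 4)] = 6 - 6*j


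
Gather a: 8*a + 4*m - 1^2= 8*a + 4*m - 1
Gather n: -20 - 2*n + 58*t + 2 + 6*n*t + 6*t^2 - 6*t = n*(6*t - 2) + 6*t^2 + 52*t - 18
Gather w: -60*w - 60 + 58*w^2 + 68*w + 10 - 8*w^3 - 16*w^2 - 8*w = -8*w^3 + 42*w^2 - 50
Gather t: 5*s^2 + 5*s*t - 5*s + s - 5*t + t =5*s^2 - 4*s + t*(5*s - 4)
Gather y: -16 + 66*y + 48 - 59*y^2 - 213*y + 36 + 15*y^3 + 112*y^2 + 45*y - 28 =15*y^3 + 53*y^2 - 102*y + 40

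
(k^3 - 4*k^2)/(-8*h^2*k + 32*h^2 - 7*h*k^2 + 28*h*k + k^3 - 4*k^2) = -k^2/(8*h^2 + 7*h*k - k^2)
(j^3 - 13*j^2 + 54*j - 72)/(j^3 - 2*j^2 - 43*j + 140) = (j^2 - 9*j + 18)/(j^2 + 2*j - 35)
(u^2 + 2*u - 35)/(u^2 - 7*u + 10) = (u + 7)/(u - 2)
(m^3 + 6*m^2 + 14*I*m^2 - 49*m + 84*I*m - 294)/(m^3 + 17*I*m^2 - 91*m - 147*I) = (m + 6)/(m + 3*I)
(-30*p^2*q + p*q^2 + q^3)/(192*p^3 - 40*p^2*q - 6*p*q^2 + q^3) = q*(-5*p + q)/(32*p^2 - 12*p*q + q^2)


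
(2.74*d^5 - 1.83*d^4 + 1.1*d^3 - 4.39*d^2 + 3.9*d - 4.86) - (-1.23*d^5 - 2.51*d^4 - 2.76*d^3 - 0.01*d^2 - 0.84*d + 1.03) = 3.97*d^5 + 0.68*d^4 + 3.86*d^3 - 4.38*d^2 + 4.74*d - 5.89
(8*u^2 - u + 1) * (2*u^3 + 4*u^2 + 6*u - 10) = 16*u^5 + 30*u^4 + 46*u^3 - 82*u^2 + 16*u - 10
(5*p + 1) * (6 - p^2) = -5*p^3 - p^2 + 30*p + 6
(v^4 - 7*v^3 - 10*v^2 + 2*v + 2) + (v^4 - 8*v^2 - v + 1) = 2*v^4 - 7*v^3 - 18*v^2 + v + 3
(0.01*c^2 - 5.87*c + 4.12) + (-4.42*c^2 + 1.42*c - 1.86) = -4.41*c^2 - 4.45*c + 2.26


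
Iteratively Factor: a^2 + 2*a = (a)*(a + 2)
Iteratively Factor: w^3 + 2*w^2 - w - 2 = (w - 1)*(w^2 + 3*w + 2) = (w - 1)*(w + 2)*(w + 1)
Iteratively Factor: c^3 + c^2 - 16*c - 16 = (c + 4)*(c^2 - 3*c - 4) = (c + 1)*(c + 4)*(c - 4)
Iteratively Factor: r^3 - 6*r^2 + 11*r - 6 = (r - 3)*(r^2 - 3*r + 2) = (r - 3)*(r - 1)*(r - 2)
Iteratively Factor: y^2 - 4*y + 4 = (y - 2)*(y - 2)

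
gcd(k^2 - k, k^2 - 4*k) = k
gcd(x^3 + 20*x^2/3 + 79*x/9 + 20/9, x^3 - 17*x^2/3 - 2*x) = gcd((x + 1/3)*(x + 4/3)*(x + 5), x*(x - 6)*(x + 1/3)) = x + 1/3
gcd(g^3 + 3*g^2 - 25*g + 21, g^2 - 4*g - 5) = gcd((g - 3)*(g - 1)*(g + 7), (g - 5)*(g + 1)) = 1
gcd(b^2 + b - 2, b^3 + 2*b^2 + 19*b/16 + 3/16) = 1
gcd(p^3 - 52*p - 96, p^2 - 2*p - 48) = p^2 - 2*p - 48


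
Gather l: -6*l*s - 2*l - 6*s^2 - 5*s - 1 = l*(-6*s - 2) - 6*s^2 - 5*s - 1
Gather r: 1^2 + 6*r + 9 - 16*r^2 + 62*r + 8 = -16*r^2 + 68*r + 18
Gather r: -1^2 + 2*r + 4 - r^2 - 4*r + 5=-r^2 - 2*r + 8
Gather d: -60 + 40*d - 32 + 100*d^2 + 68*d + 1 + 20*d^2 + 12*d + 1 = 120*d^2 + 120*d - 90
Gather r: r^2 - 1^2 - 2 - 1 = r^2 - 4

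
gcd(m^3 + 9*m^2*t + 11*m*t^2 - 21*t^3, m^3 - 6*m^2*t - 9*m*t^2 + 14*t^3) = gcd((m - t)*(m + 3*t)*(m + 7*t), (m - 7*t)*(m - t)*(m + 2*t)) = -m + t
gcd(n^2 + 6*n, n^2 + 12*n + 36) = n + 6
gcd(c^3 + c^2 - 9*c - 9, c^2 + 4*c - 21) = c - 3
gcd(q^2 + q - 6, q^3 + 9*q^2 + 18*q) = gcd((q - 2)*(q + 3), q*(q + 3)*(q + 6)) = q + 3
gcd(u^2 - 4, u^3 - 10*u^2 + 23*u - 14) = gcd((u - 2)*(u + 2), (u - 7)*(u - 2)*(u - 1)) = u - 2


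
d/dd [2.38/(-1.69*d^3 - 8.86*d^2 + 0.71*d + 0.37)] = (12.0666*d^2 + 42.1736*d - 1.6898)/(1.69*d^3 + 8.86*d^2 - 0.71*d - 0.37)^2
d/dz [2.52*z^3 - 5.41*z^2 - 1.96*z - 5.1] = 7.56*z^2 - 10.82*z - 1.96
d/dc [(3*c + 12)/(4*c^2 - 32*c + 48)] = 3*(c^2 - 8*c - 2*(c - 4)*(c + 4) + 12)/(4*(c^2 - 8*c + 12)^2)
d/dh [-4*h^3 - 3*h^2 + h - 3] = -12*h^2 - 6*h + 1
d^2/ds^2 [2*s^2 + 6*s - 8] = 4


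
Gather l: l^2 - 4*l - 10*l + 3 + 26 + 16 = l^2 - 14*l + 45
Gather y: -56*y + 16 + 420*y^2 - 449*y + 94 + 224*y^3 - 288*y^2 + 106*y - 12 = 224*y^3 + 132*y^2 - 399*y + 98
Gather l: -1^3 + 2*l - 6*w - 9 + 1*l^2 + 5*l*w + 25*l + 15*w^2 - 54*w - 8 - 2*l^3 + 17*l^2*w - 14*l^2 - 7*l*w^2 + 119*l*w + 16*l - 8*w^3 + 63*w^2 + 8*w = -2*l^3 + l^2*(17*w - 13) + l*(-7*w^2 + 124*w + 43) - 8*w^3 + 78*w^2 - 52*w - 18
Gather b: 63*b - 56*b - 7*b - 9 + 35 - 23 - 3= 0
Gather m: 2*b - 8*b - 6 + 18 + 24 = 36 - 6*b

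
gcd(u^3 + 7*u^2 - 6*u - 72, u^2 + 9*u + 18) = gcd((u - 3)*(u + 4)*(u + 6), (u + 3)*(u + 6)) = u + 6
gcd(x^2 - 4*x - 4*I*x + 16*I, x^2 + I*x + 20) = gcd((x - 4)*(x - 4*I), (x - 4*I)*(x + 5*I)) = x - 4*I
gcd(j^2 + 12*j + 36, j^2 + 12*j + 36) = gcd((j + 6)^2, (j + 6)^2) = j^2 + 12*j + 36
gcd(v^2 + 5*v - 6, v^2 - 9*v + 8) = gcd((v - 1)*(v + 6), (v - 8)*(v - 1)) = v - 1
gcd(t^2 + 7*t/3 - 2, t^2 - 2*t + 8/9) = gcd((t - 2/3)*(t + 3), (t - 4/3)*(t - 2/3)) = t - 2/3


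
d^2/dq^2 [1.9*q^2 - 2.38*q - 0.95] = 3.80000000000000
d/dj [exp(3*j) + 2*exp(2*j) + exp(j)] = (3*exp(2*j) + 4*exp(j) + 1)*exp(j)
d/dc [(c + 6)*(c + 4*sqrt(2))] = 2*c + 4*sqrt(2) + 6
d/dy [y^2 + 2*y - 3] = 2*y + 2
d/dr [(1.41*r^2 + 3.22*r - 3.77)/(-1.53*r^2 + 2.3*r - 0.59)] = (8.1696*r^2 - 13.2*r + 6.7712)/(2.3409*r^4 - 7.038*r^3 + 7.0954*r^2 - 2.714*r + 0.3481)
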